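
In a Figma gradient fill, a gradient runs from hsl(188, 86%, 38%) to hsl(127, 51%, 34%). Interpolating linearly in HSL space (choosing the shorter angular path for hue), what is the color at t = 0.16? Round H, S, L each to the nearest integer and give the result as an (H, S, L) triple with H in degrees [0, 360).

Hue arc: Δh = 127 − 188 = -61° (|Δh| ≤ 180, already the shorter path).
H = 188 + 0.16 × (-61) = 178.24 → 178°
S = 86 + 0.16 × (51 − 86) = 80.4 → 80%
L = 38 + 0.16 × (34 − 38) = 37.36 → 37%

(178, 80, 37)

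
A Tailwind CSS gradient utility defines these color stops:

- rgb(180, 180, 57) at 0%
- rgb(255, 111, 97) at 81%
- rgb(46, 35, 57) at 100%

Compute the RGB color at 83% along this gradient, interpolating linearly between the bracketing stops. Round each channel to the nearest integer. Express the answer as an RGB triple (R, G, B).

83% lies between the 81% and 100% stops, so the local fraction is t = (83 − 81)/(100 − 81) = 2/19 ≈ 0.1053.
R = 255 + 0.1053 × (46 − 255) = 232.992 → 233
G = 111 + 0.1053 × (35 − 111) = 102.997 → 103
B = 97 + 0.1053 × (57 − 97) = 92.788 → 93

(233, 103, 93)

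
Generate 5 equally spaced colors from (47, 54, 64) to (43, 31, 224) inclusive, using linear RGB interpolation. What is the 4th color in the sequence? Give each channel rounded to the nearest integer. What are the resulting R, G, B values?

(44, 37, 184)

With 5 swatches and endpoints inclusive, swatch 4 sits at t = (4 − 1)/(5 − 1) = 3/4 ≈ 0.75.
R = 47 + 0.75 × (43 − 47) = 44 → 44
G = 54 + 0.75 × (31 − 54) = 36.75 → 37
B = 64 + 0.75 × (224 − 64) = 184 → 184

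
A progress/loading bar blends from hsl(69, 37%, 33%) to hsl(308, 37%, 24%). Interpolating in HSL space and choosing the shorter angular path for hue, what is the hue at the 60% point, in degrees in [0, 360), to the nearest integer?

Hue: 308 − 69 = 239°, but |239| > 180 so the shorter arc goes the other way: Δh = 239 − 360 = -121°.
H = 69 + 0.6 × (-121) = -3.6 → -4 → -4 mod 360 = 356°

356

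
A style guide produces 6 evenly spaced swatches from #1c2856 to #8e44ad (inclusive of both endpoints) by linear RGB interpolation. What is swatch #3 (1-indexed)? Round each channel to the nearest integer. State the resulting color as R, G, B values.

(74, 51, 121)

With 6 swatches and endpoints inclusive, swatch 3 sits at t = (3 − 1)/(6 − 1) = 2/5 ≈ 0.4.
#1c2856 → (28, 40, 86); #8e44ad → (142, 68, 173).
R = 28 + 0.4 × (142 − 28) = 73.6 → 74
G = 40 + 0.4 × (68 − 40) = 51.2 → 51
B = 86 + 0.4 × (173 − 86) = 120.8 → 121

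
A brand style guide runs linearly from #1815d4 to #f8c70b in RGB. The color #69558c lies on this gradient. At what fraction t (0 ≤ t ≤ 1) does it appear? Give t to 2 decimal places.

Invert the lerp on the R channel (largest span, 224): t = (105 − 24) / (248 − 24) = 81/224 = 0.36161.
Check on G: (85 − 21)/(199 − 21) = 0.3596 ✓

0.36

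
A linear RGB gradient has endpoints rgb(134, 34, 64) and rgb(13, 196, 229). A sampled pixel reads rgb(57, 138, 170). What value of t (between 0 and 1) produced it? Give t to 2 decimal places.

0.64

Invert the lerp on the B channel (largest span, 165): t = (170 − 64) / (229 − 64) = 106/165 = 0.64242.
Check on R: (57 − 134)/(13 − 134) = 0.6364 ✓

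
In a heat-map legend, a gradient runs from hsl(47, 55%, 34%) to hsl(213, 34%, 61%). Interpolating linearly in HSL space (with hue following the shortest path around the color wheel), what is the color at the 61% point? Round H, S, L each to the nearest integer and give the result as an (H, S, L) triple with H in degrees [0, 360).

(148, 42, 50)

Hue arc: Δh = 213 − 47 = 166° (|Δh| ≤ 180, already the shorter path).
H = 47 + 0.61 × (166) = 148.26 → 148°
S = 55 + 0.61 × (34 − 55) = 42.19 → 42%
L = 34 + 0.61 × (61 − 34) = 50.47 → 50%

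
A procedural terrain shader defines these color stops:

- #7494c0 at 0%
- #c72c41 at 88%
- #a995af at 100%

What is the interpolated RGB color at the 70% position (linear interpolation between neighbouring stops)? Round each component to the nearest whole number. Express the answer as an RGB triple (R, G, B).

70% lies between the 0% and 88% stops, so the local fraction is t = (70 − 0)/(88 − 0) = 70/88 ≈ 0.7955.
#7494c0 → (116, 148, 192); #c72c41 → (199, 44, 65).
R = 116 + 0.7955 × (199 − 116) = 182.026 → 182
G = 148 + 0.7955 × (44 − 148) = 65.268 → 65
B = 192 + 0.7955 × (65 − 192) = 90.972 → 91

(182, 65, 91)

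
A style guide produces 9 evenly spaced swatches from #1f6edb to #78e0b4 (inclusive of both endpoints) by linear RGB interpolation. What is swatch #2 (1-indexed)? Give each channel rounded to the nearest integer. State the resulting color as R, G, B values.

(42, 124, 214)

With 9 swatches and endpoints inclusive, swatch 2 sits at t = (2 − 1)/(9 − 1) = 1/8 ≈ 0.125.
#1f6edb → (31, 110, 219); #78e0b4 → (120, 224, 180).
R = 31 + 0.125 × (120 − 31) = 42.125 → 42
G = 110 + 0.125 × (224 − 110) = 124.25 → 124
B = 219 + 0.125 × (180 − 219) = 214.125 → 214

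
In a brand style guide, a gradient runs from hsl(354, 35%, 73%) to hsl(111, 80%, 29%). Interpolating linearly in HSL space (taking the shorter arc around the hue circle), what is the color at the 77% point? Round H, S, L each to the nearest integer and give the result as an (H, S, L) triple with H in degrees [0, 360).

Hue: 111 − 354 = -243°, but |-243| > 180 so the shorter arc goes the other way: Δh = -243 + 360 = 117°.
H = 354 + 0.77 × (117) = 444.09 → 444 → 444 mod 360 = 84°
S = 35 + 0.77 × (80 − 35) = 69.65 → 70%
L = 73 + 0.77 × (29 − 73) = 39.12 → 39%

(84, 70, 39)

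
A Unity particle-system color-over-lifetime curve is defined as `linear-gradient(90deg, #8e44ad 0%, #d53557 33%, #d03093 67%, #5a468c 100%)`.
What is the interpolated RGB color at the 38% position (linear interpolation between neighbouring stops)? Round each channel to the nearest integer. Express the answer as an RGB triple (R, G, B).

(212, 52, 96)

38% lies between the 33% and 67% stops, so the local fraction is t = (38 − 33)/(67 − 33) = 5/34 ≈ 0.1471.
#d53557 → (213, 53, 87); #d03093 → (208, 48, 147).
R = 213 + 0.1471 × (208 − 213) = 212.264 → 212
G = 53 + 0.1471 × (48 − 53) = 52.264 → 52
B = 87 + 0.1471 × (147 − 87) = 95.826 → 96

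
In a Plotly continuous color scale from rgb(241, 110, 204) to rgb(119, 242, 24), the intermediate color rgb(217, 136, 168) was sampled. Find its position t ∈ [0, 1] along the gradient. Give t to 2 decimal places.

0.20

Invert the lerp on the B channel (largest span, 180): t = (168 − 204) / (24 − 204) = -36/-180 = 0.2.
Check on R: (217 − 241)/(119 − 241) = 0.1967 ✓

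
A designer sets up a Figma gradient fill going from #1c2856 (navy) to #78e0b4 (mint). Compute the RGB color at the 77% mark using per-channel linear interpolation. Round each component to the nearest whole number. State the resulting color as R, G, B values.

(99, 182, 158)

#1c2856 → (28, 40, 86); #78e0b4 → (120, 224, 180).
77% corresponds to t = 0.77.
R = 28 + 0.77 × (120 − 28) = 28 + 0.77 × 92 = 98.84 → 99
G = 40 + 0.77 × (224 − 40) = 40 + 0.77 × 184 = 181.68 → 182
B = 86 + 0.77 × (180 − 86) = 86 + 0.77 × 94 = 158.38 → 158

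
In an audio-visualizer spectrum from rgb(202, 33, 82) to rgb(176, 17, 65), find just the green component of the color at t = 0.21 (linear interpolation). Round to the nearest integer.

G = 33 + 0.21 × (17 − 33) = 29.64 → 30

30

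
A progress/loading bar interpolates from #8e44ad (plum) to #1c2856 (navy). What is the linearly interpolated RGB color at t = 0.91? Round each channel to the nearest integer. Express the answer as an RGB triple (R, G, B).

(38, 43, 94)

#8e44ad → (142, 68, 173); #1c2856 → (28, 40, 86).
R = 142 + 0.91 × (28 − 142) = 142 + 0.91 × -114 = 38.26 → 38
G = 68 + 0.91 × (40 − 68) = 68 + 0.91 × -28 = 42.52 → 43
B = 173 + 0.91 × (86 − 173) = 173 + 0.91 × -87 = 93.83 → 94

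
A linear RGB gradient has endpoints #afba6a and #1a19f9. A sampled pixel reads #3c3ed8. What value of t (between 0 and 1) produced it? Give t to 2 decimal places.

Invert the lerp on the G channel (largest span, 161): t = (62 − 186) / (25 − 186) = -124/-161 = 0.77019.
Check on R: (60 − 175)/(26 − 175) = 0.7718 ✓

0.77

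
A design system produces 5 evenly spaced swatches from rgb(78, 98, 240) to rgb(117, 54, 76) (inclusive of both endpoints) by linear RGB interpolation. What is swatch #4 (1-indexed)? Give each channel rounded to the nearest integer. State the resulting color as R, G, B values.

(107, 65, 117)

With 5 swatches and endpoints inclusive, swatch 4 sits at t = (4 − 1)/(5 − 1) = 3/4 ≈ 0.75.
R = 78 + 0.75 × (117 − 78) = 107.25 → 107
G = 98 + 0.75 × (54 − 98) = 65 → 65
B = 240 + 0.75 × (76 − 240) = 117 → 117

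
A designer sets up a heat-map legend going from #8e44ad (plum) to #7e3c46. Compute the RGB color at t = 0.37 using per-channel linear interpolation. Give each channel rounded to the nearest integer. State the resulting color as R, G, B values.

#8e44ad → (142, 68, 173); #7e3c46 → (126, 60, 70).
R = 142 + 0.37 × (126 − 142) = 142 + 0.37 × -16 = 136.08 → 136
G = 68 + 0.37 × (60 − 68) = 68 + 0.37 × -8 = 65.04 → 65
B = 173 + 0.37 × (70 − 173) = 173 + 0.37 × -103 = 134.89 → 135
So the blended color is (136, 65, 135), about #884187.

(136, 65, 135)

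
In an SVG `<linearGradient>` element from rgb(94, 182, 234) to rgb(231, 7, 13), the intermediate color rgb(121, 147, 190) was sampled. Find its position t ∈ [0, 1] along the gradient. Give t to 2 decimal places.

Invert the lerp on the B channel (largest span, 221): t = (190 − 234) / (13 − 234) = -44/-221 = 0.1991.
Check on R: (121 − 94)/(231 − 94) = 0.1971 ✓

0.20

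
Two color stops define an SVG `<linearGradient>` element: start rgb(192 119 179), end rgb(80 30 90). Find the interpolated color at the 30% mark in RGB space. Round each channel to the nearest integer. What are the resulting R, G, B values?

(158, 92, 152)

30% corresponds to t = 0.3.
R = 192 + 0.3 × (80 − 192) = 192 + 0.3 × -112 = 158.4 → 158
G = 119 + 0.3 × (30 − 119) = 119 + 0.3 × -89 = 92.3 → 92
B = 179 + 0.3 × (90 − 179) = 179 + 0.3 × -89 = 152.3 → 152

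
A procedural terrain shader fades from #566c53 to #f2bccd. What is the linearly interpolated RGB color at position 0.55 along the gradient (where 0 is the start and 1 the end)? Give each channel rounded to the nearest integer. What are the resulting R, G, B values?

(172, 152, 150)

#566c53 → (86, 108, 83); #f2bccd → (242, 188, 205).
R = 86 + 0.55 × (242 − 86) = 86 + 0.55 × 156 = 171.8 → 172
G = 108 + 0.55 × (188 − 108) = 108 + 0.55 × 80 = 152 → 152
B = 83 + 0.55 × (205 − 83) = 83 + 0.55 × 122 = 150.1 → 150
So the blended color is (172, 152, 150), about #ac9896.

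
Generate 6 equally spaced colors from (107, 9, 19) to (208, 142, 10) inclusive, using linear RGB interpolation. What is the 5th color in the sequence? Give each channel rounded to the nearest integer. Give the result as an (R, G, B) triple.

(188, 115, 12)

With 6 swatches and endpoints inclusive, swatch 5 sits at t = (5 − 1)/(6 − 1) = 4/5 ≈ 0.8.
R = 107 + 0.8 × (208 − 107) = 187.8 → 188
G = 9 + 0.8 × (142 − 9) = 115.4 → 115
B = 19 + 0.8 × (10 − 19) = 11.8 → 12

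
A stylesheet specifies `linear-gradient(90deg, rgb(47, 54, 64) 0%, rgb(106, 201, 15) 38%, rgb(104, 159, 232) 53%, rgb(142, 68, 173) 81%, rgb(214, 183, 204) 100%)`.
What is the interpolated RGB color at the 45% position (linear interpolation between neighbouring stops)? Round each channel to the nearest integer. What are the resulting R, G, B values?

45% lies between the 38% and 53% stops, so the local fraction is t = (45 − 38)/(53 − 38) = 7/15 ≈ 0.4667.
R = 106 + 0.4667 × (104 − 106) = 105.067 → 105
G = 201 + 0.4667 × (159 − 201) = 181.399 → 181
B = 15 + 0.4667 × (232 − 15) = 116.274 → 116

(105, 181, 116)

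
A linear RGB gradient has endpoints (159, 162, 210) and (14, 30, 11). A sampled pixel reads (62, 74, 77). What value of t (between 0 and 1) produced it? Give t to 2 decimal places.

Invert the lerp on the B channel (largest span, 199): t = (77 − 210) / (11 − 210) = -133/-199 = 0.66834.
Check on R: (62 − 159)/(14 − 159) = 0.669 ✓

0.67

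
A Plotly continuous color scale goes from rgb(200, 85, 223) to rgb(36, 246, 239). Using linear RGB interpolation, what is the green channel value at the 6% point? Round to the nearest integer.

95

G = 85 + 0.06 × (246 − 85) = 94.66 → 95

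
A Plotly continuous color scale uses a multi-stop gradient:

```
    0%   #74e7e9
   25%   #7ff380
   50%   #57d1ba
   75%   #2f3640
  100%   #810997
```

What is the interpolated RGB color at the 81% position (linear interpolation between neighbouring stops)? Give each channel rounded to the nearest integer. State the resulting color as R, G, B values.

(67, 43, 85)

81% lies between the 75% and 100% stops, so the local fraction is t = (81 − 75)/(100 − 75) = 6/25 ≈ 0.24.
#2f3640 → (47, 54, 64); #810997 → (129, 9, 151).
R = 47 + 0.24 × (129 − 47) = 66.68 → 67
G = 54 + 0.24 × (9 − 54) = 43.2 → 43
B = 64 + 0.24 × (151 − 64) = 84.88 → 85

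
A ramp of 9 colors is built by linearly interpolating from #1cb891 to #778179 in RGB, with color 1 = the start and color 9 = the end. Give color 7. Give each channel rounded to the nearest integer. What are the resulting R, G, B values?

With 9 swatches and endpoints inclusive, swatch 7 sits at t = (7 − 1)/(9 − 1) = 6/8 ≈ 0.75.
#1cb891 → (28, 184, 145); #778179 → (119, 129, 121).
R = 28 + 0.75 × (119 − 28) = 96.25 → 96
G = 184 + 0.75 × (129 − 184) = 142.75 → 143
B = 145 + 0.75 × (121 − 145) = 127 → 127

(96, 143, 127)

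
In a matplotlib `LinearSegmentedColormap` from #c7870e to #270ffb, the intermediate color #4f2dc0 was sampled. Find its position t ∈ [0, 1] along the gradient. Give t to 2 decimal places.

Invert the lerp on the B channel (largest span, 237): t = (192 − 14) / (251 − 14) = 178/237 = 0.75105.
Check on R: (79 − 199)/(39 − 199) = 0.75 ✓

0.75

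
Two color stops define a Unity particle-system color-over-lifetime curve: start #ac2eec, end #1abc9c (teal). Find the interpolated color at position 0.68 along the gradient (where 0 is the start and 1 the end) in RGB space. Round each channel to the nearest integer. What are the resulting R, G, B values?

#ac2eec → (172, 46, 236); #1abc9c → (26, 188, 156).
R = 172 + 0.68 × (26 − 172) = 172 + 0.68 × -146 = 72.72 → 73
G = 46 + 0.68 × (188 − 46) = 46 + 0.68 × 142 = 142.56 → 143
B = 236 + 0.68 × (156 − 236) = 236 + 0.68 × -80 = 181.6 → 182

(73, 143, 182)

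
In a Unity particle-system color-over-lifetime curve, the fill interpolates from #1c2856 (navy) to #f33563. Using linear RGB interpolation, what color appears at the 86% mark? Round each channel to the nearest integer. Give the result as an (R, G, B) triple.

(213, 51, 97)

#1c2856 → (28, 40, 86); #f33563 → (243, 53, 99).
86% corresponds to t = 0.86.
R = 28 + 0.86 × (243 − 28) = 28 + 0.86 × 215 = 212.9 → 213
G = 40 + 0.86 × (53 − 40) = 40 + 0.86 × 13 = 51.18 → 51
B = 86 + 0.86 × (99 − 86) = 86 + 0.86 × 13 = 97.18 → 97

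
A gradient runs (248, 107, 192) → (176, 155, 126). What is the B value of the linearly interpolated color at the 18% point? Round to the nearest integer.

B = 192 + 0.18 × (126 − 192) = 180.12 → 180

180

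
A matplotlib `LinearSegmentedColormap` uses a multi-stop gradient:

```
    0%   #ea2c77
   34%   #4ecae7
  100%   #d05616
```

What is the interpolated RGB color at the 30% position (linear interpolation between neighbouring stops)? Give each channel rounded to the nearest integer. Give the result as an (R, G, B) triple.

30% lies between the 0% and 34% stops, so the local fraction is t = (30 − 0)/(34 − 0) = 30/34 ≈ 0.8824.
#ea2c77 → (234, 44, 119); #4ecae7 → (78, 202, 231).
R = 234 + 0.8824 × (78 − 234) = 96.346 → 96
G = 44 + 0.8824 × (202 − 44) = 183.419 → 183
B = 119 + 0.8824 × (231 − 119) = 217.829 → 218

(96, 183, 218)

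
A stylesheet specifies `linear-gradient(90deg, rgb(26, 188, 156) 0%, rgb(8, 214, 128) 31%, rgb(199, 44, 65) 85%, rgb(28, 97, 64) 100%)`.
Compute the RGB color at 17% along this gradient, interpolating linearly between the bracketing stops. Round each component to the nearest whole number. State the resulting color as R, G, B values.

(16, 202, 141)

17% lies between the 0% and 31% stops, so the local fraction is t = (17 − 0)/(31 − 0) = 17/31 ≈ 0.5484.
R = 26 + 0.5484 × (8 − 26) = 16.129 → 16
G = 188 + 0.5484 × (214 − 188) = 202.258 → 202
B = 156 + 0.5484 × (128 − 156) = 140.645 → 141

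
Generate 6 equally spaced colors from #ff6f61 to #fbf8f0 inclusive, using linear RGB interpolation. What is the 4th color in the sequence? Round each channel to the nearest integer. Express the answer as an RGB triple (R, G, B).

(253, 193, 183)

With 6 swatches and endpoints inclusive, swatch 4 sits at t = (4 − 1)/(6 − 1) = 3/5 ≈ 0.6.
#ff6f61 → (255, 111, 97); #fbf8f0 → (251, 248, 240).
R = 255 + 0.6 × (251 − 255) = 252.6 → 253
G = 111 + 0.6 × (248 − 111) = 193.2 → 193
B = 97 + 0.6 × (240 − 97) = 182.8 → 183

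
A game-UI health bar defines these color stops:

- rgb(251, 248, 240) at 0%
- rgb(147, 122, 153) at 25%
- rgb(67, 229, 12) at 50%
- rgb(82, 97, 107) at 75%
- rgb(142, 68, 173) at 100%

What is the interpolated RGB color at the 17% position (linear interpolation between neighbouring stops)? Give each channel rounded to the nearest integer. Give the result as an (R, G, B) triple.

17% lies between the 0% and 25% stops, so the local fraction is t = (17 − 0)/(25 − 0) = 17/25 ≈ 0.68.
R = 251 + 0.68 × (147 − 251) = 180.28 → 180
G = 248 + 0.68 × (122 − 248) = 162.32 → 162
B = 240 + 0.68 × (153 − 240) = 180.84 → 181

(180, 162, 181)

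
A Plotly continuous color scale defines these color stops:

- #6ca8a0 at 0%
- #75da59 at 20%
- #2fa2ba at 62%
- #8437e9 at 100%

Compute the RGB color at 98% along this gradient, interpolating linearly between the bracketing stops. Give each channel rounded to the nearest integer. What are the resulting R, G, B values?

(128, 61, 231)

98% lies between the 62% and 100% stops, so the local fraction is t = (98 − 62)/(100 − 62) = 36/38 ≈ 0.9474.
#2fa2ba → (47, 162, 186); #8437e9 → (132, 55, 233).
R = 47 + 0.9474 × (132 − 47) = 127.529 → 128
G = 162 + 0.9474 × (55 − 162) = 60.628 → 61
B = 186 + 0.9474 × (233 − 186) = 230.528 → 231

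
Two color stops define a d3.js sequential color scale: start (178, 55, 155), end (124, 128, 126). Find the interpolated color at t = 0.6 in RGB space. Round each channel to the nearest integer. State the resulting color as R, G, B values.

R = 178 + 0.6 × (124 − 178) = 178 + 0.6 × -54 = 145.6 → 146
G = 55 + 0.6 × (128 − 55) = 55 + 0.6 × 73 = 98.8 → 99
B = 155 + 0.6 × (126 − 155) = 155 + 0.6 × -29 = 137.6 → 138

(146, 99, 138)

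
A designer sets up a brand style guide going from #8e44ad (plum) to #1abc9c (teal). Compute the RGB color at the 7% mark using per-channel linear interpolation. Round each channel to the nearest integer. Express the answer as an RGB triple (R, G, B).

(134, 76, 172)

#8e44ad → (142, 68, 173); #1abc9c → (26, 188, 156).
7% corresponds to t = 0.07.
R = 142 + 0.07 × (26 − 142) = 142 + 0.07 × -116 = 133.88 → 134
G = 68 + 0.07 × (188 − 68) = 68 + 0.07 × 120 = 76.4 → 76
B = 173 + 0.07 × (156 − 173) = 173 + 0.07 × -17 = 171.81 → 172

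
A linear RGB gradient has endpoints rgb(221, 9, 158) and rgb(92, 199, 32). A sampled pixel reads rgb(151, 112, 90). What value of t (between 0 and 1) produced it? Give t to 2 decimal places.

0.54

Invert the lerp on the G channel (largest span, 190): t = (112 − 9) / (199 − 9) = 103/190 = 0.54211.
Check on R: (151 − 221)/(92 − 221) = 0.5426 ✓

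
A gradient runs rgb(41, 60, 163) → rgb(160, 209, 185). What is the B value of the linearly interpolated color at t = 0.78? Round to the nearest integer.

180

B = 163 + 0.78 × (185 − 163) = 180.16 → 180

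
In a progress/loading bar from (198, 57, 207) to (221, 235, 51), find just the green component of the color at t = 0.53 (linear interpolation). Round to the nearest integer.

151

G = 57 + 0.53 × (235 − 57) = 151.34 → 151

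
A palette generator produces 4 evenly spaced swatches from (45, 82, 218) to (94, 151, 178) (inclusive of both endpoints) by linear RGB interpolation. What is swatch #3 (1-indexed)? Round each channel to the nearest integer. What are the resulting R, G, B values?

(78, 128, 191)

With 4 swatches and endpoints inclusive, swatch 3 sits at t = (3 − 1)/(4 − 1) = 2/3 ≈ 0.6667.
R = 45 + 0.6667 × (94 − 45) = 77.668 → 78
G = 82 + 0.6667 × (151 − 82) = 128.002 → 128
B = 218 + 0.6667 × (178 − 218) = 191.332 → 191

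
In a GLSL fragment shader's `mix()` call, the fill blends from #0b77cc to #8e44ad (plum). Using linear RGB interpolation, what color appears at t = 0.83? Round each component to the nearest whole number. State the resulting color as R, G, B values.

#0b77cc → (11, 119, 204); #8e44ad → (142, 68, 173).
R = 11 + 0.83 × (142 − 11) = 11 + 0.83 × 131 = 119.73 → 120
G = 119 + 0.83 × (68 − 119) = 119 + 0.83 × -51 = 76.67 → 77
B = 204 + 0.83 × (173 − 204) = 204 + 0.83 × -31 = 178.27 → 178

(120, 77, 178)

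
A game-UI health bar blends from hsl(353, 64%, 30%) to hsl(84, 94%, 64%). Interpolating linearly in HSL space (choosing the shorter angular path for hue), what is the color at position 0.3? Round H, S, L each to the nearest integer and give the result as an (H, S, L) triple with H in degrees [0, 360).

(20, 73, 40)

Hue: 84 − 353 = -269°, but |-269| > 180 so the shorter arc goes the other way: Δh = -269 + 360 = 91°.
H = 353 + 0.3 × (91) = 380.3 → 380 → 380 mod 360 = 20°
S = 64 + 0.3 × (94 − 64) = 73 → 73%
L = 30 + 0.3 × (64 − 30) = 40.2 → 40%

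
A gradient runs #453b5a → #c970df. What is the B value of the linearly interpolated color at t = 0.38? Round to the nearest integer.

141

B₁ = 90 (from #453b5a), B₂ = 223 (from #c970df).
B = 90 + 0.38 × (223 − 90) = 140.54 → 141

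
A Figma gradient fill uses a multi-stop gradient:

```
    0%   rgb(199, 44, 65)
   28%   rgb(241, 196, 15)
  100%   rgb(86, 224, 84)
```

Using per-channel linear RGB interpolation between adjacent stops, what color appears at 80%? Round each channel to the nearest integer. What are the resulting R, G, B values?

(129, 216, 65)

80% lies between the 28% and 100% stops, so the local fraction is t = (80 − 28)/(100 − 28) = 52/72 ≈ 0.7222.
R = 241 + 0.7222 × (86 − 241) = 129.059 → 129
G = 196 + 0.7222 × (224 − 196) = 216.222 → 216
B = 15 + 0.7222 × (84 − 15) = 64.832 → 65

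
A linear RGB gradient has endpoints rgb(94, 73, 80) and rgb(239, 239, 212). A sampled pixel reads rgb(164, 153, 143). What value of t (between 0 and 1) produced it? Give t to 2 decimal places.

Invert the lerp on the G channel (largest span, 166): t = (153 − 73) / (239 − 73) = 80/166 = 0.48193.
Check on R: (164 − 94)/(239 − 94) = 0.4828 ✓

0.48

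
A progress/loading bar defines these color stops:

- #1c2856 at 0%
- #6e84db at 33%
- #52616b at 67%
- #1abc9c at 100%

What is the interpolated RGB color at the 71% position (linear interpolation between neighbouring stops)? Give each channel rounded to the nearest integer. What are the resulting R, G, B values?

(75, 108, 113)

71% lies between the 67% and 100% stops, so the local fraction is t = (71 − 67)/(100 − 67) = 4/33 ≈ 0.1212.
#52616b → (82, 97, 107); #1abc9c → (26, 188, 156).
R = 82 + 0.1212 × (26 − 82) = 75.213 → 75
G = 97 + 0.1212 × (188 − 97) = 108.029 → 108
B = 107 + 0.1212 × (156 − 107) = 112.939 → 113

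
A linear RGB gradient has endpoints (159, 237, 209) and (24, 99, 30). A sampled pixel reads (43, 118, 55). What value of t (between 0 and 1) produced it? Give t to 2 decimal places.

Invert the lerp on the B channel (largest span, 179): t = (55 − 209) / (30 − 209) = -154/-179 = 0.86034.
Check on R: (43 − 159)/(24 − 159) = 0.8593 ✓

0.86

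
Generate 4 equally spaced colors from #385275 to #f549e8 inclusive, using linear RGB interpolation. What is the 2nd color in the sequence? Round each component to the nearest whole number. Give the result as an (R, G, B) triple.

(119, 79, 155)

With 4 swatches and endpoints inclusive, swatch 2 sits at t = (2 − 1)/(4 − 1) = 1/3 ≈ 0.3333.
#385275 → (56, 82, 117); #f549e8 → (245, 73, 232).
R = 56 + 0.3333 × (245 − 56) = 118.994 → 119
G = 82 + 0.3333 × (73 − 82) = 79 → 79
B = 117 + 0.3333 × (232 − 117) = 155.329 → 155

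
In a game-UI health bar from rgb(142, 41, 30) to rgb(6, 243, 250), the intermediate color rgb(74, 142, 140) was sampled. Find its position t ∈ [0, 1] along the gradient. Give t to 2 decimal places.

0.50

Invert the lerp on the B channel (largest span, 220): t = (140 − 30) / (250 − 30) = 110/220 = 0.5.
Check on R: (74 − 142)/(6 − 142) = 0.5 ✓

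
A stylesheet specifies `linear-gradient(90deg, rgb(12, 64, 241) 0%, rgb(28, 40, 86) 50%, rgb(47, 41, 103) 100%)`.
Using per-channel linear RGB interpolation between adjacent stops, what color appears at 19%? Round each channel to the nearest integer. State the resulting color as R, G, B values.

19% lies between the 0% and 50% stops, so the local fraction is t = (19 − 0)/(50 − 0) = 19/50 ≈ 0.38.
R = 12 + 0.38 × (28 − 12) = 18.08 → 18
G = 64 + 0.38 × (40 − 64) = 54.88 → 55
B = 241 + 0.38 × (86 − 241) = 182.1 → 182

(18, 55, 182)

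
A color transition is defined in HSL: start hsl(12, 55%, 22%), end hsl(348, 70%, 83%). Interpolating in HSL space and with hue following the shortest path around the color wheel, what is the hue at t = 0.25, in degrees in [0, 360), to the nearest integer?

Hue: 348 − 12 = 336°, but |336| > 180 so the shorter arc goes the other way: Δh = 336 − 360 = -24°.
H = 12 + 0.25 × (-24) = 6 → 6°

6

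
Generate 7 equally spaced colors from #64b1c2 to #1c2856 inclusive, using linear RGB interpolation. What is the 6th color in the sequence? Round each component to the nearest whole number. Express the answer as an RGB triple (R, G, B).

With 7 swatches and endpoints inclusive, swatch 6 sits at t = (6 − 1)/(7 − 1) = 5/6 ≈ 0.8333.
#64b1c2 → (100, 177, 194); #1c2856 → (28, 40, 86).
R = 100 + 0.8333 × (28 − 100) = 40.002 → 40
G = 177 + 0.8333 × (40 − 177) = 62.838 → 63
B = 194 + 0.8333 × (86 − 194) = 104.004 → 104

(40, 63, 104)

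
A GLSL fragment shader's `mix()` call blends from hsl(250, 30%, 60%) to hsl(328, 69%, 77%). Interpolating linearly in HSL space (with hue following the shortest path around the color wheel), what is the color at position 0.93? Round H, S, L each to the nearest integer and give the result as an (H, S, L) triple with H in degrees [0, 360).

(323, 66, 76)

Hue arc: Δh = 328 − 250 = 78° (|Δh| ≤ 180, already the shorter path).
H = 250 + 0.93 × (78) = 322.54 → 323°
S = 30 + 0.93 × (69 − 30) = 66.27 → 66%
L = 60 + 0.93 × (77 − 60) = 75.81 → 76%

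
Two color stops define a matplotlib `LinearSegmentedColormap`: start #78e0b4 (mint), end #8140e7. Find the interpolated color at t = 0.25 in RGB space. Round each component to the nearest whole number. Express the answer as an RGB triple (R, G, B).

#78e0b4 → (120, 224, 180); #8140e7 → (129, 64, 231).
R = 120 + 0.25 × (129 − 120) = 120 + 0.25 × 9 = 122.25 → 122
G = 224 + 0.25 × (64 − 224) = 224 + 0.25 × -160 = 184 → 184
B = 180 + 0.25 × (231 − 180) = 180 + 0.25 × 51 = 192.75 → 193
So the blended color is (122, 184, 193), about #7ab8c1.

(122, 184, 193)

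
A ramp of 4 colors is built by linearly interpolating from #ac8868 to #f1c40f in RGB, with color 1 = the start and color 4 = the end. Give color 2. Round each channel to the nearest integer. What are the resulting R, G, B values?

(195, 156, 74)

With 4 swatches and endpoints inclusive, swatch 2 sits at t = (2 − 1)/(4 − 1) = 1/3 ≈ 0.3333.
#ac8868 → (172, 136, 104); #f1c40f → (241, 196, 15).
R = 172 + 0.3333 × (241 − 172) = 194.998 → 195
G = 136 + 0.3333 × (196 − 136) = 155.998 → 156
B = 104 + 0.3333 × (15 − 104) = 74.336 → 74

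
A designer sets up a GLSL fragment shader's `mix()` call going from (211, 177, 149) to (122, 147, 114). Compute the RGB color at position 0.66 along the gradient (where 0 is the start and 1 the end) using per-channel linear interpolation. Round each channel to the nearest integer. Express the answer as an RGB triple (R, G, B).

(152, 157, 126)

R = 211 + 0.66 × (122 − 211) = 211 + 0.66 × -89 = 152.26 → 152
G = 177 + 0.66 × (147 − 177) = 177 + 0.66 × -30 = 157.2 → 157
B = 149 + 0.66 × (114 − 149) = 149 + 0.66 × -35 = 125.9 → 126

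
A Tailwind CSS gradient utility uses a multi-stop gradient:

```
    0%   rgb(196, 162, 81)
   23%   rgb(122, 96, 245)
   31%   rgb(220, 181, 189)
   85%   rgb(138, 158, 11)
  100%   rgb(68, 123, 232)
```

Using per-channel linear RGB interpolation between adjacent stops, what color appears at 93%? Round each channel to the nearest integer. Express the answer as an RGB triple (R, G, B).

(101, 139, 129)

93% lies between the 85% and 100% stops, so the local fraction is t = (93 − 85)/(100 − 85) = 8/15 ≈ 0.5333.
R = 138 + 0.5333 × (68 − 138) = 100.669 → 101
G = 158 + 0.5333 × (123 − 158) = 139.334 → 139
B = 11 + 0.5333 × (232 − 11) = 128.859 → 129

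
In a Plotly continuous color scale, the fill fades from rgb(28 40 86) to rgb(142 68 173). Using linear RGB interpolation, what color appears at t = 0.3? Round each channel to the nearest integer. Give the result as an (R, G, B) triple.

(62, 48, 112)

R = 28 + 0.3 × (142 − 28) = 28 + 0.3 × 114 = 62.2 → 62
G = 40 + 0.3 × (68 − 40) = 40 + 0.3 × 28 = 48.4 → 48
B = 86 + 0.3 × (173 − 86) = 86 + 0.3 × 87 = 112.1 → 112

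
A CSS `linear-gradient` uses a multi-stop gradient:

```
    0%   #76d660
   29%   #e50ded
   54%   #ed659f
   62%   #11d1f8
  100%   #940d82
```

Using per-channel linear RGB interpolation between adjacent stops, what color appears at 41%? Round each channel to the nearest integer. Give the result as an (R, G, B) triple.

41% lies between the 29% and 54% stops, so the local fraction is t = (41 − 29)/(54 − 29) = 12/25 ≈ 0.48.
#e50ded → (229, 13, 237); #ed659f → (237, 101, 159).
R = 229 + 0.48 × (237 − 229) = 232.84 → 233
G = 13 + 0.48 × (101 − 13) = 55.24 → 55
B = 237 + 0.48 × (159 − 237) = 199.56 → 200

(233, 55, 200)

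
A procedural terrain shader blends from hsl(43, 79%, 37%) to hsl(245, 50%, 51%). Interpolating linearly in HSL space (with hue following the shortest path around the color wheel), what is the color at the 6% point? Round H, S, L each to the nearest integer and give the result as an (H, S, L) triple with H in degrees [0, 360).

Hue: 245 − 43 = 202°, but |202| > 180 so the shorter arc goes the other way: Δh = 202 − 360 = -158°.
H = 43 + 0.06 × (-158) = 33.52 → 34°
S = 79 + 0.06 × (50 − 79) = 77.26 → 77%
L = 37 + 0.06 × (51 − 37) = 37.84 → 38%

(34, 77, 38)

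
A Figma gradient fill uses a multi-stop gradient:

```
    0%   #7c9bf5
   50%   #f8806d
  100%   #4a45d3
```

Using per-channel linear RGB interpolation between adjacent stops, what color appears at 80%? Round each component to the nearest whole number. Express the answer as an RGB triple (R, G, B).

80% lies between the 50% and 100% stops, so the local fraction is t = (80 − 50)/(100 − 50) = 30/50 ≈ 0.6.
#f8806d → (248, 128, 109); #4a45d3 → (74, 69, 211).
R = 248 + 0.6 × (74 − 248) = 143.6 → 144
G = 128 + 0.6 × (69 − 128) = 92.6 → 93
B = 109 + 0.6 × (211 − 109) = 170.2 → 170

(144, 93, 170)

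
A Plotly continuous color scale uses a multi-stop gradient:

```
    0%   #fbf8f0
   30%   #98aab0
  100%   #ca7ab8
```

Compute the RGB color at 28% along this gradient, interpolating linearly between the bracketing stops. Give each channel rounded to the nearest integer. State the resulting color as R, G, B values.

28% lies between the 0% and 30% stops, so the local fraction is t = (28 − 0)/(30 − 0) = 28/30 ≈ 0.9333.
#fbf8f0 → (251, 248, 240); #98aab0 → (152, 170, 176).
R = 251 + 0.9333 × (152 − 251) = 158.603 → 159
G = 248 + 0.9333 × (170 − 248) = 175.203 → 175
B = 240 + 0.9333 × (176 − 240) = 180.269 → 180

(159, 175, 180)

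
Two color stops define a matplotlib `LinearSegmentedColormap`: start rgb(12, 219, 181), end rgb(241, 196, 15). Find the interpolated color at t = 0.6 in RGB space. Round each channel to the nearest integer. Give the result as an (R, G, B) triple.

(149, 205, 81)

R = 12 + 0.6 × (241 − 12) = 12 + 0.6 × 229 = 149.4 → 149
G = 219 + 0.6 × (196 − 219) = 219 + 0.6 × -23 = 205.2 → 205
B = 181 + 0.6 × (15 − 181) = 181 + 0.6 × -166 = 81.4 → 81
So the blended color is (149, 205, 81), about #95cd51.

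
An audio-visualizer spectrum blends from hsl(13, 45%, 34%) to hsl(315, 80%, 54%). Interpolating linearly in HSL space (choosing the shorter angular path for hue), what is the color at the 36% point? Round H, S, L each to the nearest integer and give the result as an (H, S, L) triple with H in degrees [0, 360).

(352, 58, 41)

Hue: 315 − 13 = 302°, but |302| > 180 so the shorter arc goes the other way: Δh = 302 − 360 = -58°.
H = 13 + 0.36 × (-58) = -7.88 → -8 → -8 mod 360 = 352°
S = 45 + 0.36 × (80 − 45) = 57.6 → 58%
L = 34 + 0.36 × (54 − 34) = 41.2 → 41%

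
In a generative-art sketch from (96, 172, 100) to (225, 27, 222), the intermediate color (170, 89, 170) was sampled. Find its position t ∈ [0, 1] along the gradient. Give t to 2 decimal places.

Invert the lerp on the G channel (largest span, 145): t = (89 − 172) / (27 − 172) = -83/-145 = 0.57241.
Check on R: (170 − 96)/(225 − 96) = 0.5736 ✓

0.57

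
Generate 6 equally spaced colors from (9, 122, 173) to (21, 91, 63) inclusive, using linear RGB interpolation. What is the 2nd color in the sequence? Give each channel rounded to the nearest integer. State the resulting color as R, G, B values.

(11, 116, 151)

With 6 swatches and endpoints inclusive, swatch 2 sits at t = (2 − 1)/(6 − 1) = 1/5 ≈ 0.2.
R = 9 + 0.2 × (21 − 9) = 11.4 → 11
G = 122 + 0.2 × (91 − 122) = 115.8 → 116
B = 173 + 0.2 × (63 − 173) = 151 → 151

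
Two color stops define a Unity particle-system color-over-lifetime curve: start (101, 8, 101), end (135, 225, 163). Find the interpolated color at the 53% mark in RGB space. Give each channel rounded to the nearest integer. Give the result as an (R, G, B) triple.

53% corresponds to t = 0.53.
R = 101 + 0.53 × (135 − 101) = 101 + 0.53 × 34 = 119.02 → 119
G = 8 + 0.53 × (225 − 8) = 8 + 0.53 × 217 = 123.01 → 123
B = 101 + 0.53 × (163 − 101) = 101 + 0.53 × 62 = 133.86 → 134
So the blended color is (119, 123, 134), about #777b86.

(119, 123, 134)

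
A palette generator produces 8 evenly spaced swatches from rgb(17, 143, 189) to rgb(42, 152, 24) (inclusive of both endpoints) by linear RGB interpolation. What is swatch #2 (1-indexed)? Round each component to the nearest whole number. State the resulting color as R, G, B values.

With 8 swatches and endpoints inclusive, swatch 2 sits at t = (2 − 1)/(8 − 1) = 1/7 ≈ 0.1429.
R = 17 + 0.1429 × (42 − 17) = 20.572 → 21
G = 143 + 0.1429 × (152 − 143) = 144.286 → 144
B = 189 + 0.1429 × (24 − 189) = 165.422 → 165

(21, 144, 165)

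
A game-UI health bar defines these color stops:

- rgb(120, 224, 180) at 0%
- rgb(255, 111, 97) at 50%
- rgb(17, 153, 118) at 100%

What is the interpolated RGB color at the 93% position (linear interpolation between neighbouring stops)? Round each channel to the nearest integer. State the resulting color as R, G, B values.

(50, 147, 115)

93% lies between the 50% and 100% stops, so the local fraction is t = (93 − 50)/(100 − 50) = 43/50 ≈ 0.86.
R = 255 + 0.86 × (17 − 255) = 50.32 → 50
G = 111 + 0.86 × (153 − 111) = 147.12 → 147
B = 97 + 0.86 × (118 − 97) = 115.06 → 115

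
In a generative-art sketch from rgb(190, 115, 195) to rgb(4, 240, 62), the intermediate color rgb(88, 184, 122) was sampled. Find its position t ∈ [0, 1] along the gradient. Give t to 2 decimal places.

Invert the lerp on the R channel (largest span, 186): t = (88 − 190) / (4 − 190) = -102/-186 = 0.54839.
Check on G: (184 − 115)/(240 − 115) = 0.552 ✓

0.55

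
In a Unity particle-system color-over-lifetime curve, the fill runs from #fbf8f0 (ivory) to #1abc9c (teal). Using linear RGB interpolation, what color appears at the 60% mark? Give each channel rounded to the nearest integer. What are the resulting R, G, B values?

#fbf8f0 → (251, 248, 240); #1abc9c → (26, 188, 156).
60% corresponds to t = 0.6.
R = 251 + 0.6 × (26 − 251) = 251 + 0.6 × -225 = 116 → 116
G = 248 + 0.6 × (188 − 248) = 248 + 0.6 × -60 = 212 → 212
B = 240 + 0.6 × (156 − 240) = 240 + 0.6 × -84 = 189.6 → 190

(116, 212, 190)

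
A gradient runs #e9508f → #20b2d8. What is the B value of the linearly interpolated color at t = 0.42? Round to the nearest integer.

B₁ = 143 (from #e9508f), B₂ = 216 (from #20b2d8).
B = 143 + 0.42 × (216 − 143) = 173.66 → 174

174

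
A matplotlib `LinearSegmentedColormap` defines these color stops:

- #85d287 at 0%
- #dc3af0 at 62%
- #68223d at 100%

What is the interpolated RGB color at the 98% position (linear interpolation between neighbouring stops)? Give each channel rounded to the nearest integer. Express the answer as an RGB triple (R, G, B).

(110, 35, 70)

98% lies between the 62% and 100% stops, so the local fraction is t = (98 − 62)/(100 − 62) = 36/38 ≈ 0.9474.
#dc3af0 → (220, 58, 240); #68223d → (104, 34, 61).
R = 220 + 0.9474 × (104 − 220) = 110.102 → 110
G = 58 + 0.9474 × (34 − 58) = 35.262 → 35
B = 240 + 0.9474 × (61 − 240) = 70.415 → 70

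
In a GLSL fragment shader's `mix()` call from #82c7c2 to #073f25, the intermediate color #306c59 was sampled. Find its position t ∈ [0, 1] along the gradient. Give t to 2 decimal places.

Invert the lerp on the B channel (largest span, 157): t = (89 − 194) / (37 − 194) = -105/-157 = 0.66879.
Check on R: (48 − 130)/(7 − 130) = 0.6667 ✓

0.67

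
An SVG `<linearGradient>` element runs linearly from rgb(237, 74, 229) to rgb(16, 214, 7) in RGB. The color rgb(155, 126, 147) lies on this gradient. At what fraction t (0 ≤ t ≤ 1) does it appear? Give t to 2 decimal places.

Invert the lerp on the B channel (largest span, 222): t = (147 − 229) / (7 − 229) = -82/-222 = 0.36937.
Check on R: (155 − 237)/(16 − 237) = 0.371 ✓

0.37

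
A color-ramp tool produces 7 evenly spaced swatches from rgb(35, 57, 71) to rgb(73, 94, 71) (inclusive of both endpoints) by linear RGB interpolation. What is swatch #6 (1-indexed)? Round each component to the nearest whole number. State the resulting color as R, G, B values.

With 7 swatches and endpoints inclusive, swatch 6 sits at t = (6 − 1)/(7 − 1) = 5/6 ≈ 0.8333.
R = 35 + 0.8333 × (73 − 35) = 66.665 → 67
G = 57 + 0.8333 × (94 − 57) = 87.832 → 88
B = 71 + 0.8333 × (71 − 71) = 71 → 71

(67, 88, 71)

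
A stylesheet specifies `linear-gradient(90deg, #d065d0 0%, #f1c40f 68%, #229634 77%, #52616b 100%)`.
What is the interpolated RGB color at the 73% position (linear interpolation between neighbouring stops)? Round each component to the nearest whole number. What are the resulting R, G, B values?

73% lies between the 68% and 77% stops, so the local fraction is t = (73 − 68)/(77 − 68) = 5/9 ≈ 0.5556.
#f1c40f → (241, 196, 15); #229634 → (34, 150, 52).
R = 241 + 0.5556 × (34 − 241) = 125.991 → 126
G = 196 + 0.5556 × (150 − 196) = 170.442 → 170
B = 15 + 0.5556 × (52 − 15) = 35.557 → 36

(126, 170, 36)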